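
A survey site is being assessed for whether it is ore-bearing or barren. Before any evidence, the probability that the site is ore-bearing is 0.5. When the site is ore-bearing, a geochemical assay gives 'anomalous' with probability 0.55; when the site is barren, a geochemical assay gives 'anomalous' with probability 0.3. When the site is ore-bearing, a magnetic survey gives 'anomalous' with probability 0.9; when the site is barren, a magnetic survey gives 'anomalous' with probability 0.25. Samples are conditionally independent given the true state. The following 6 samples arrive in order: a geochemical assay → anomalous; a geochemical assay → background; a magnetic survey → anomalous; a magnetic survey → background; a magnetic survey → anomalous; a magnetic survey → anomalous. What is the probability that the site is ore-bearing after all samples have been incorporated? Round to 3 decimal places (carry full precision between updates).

0.880

After a geochemical assay='anomalous': P(ore) = 0.55·0.5000 / (0.55·0.5000 + 0.3·0.5000) ≈ 0.6471
After a geochemical assay='background': P(ore) = 0.45·0.6471 / (0.45·0.6471 + 0.7·0.3529) ≈ 0.5410
After a magnetic survey='anomalous': P(ore) = 0.9·0.5410 / (0.9·0.5410 + 0.25·0.4590) ≈ 0.8093
After a magnetic survey='background': P(ore) = 0.1·0.8093 / (0.1·0.8093 + 0.75·0.1907) ≈ 0.3613
After a magnetic survey='anomalous': P(ore) = 0.9·0.3613 / (0.9·0.3613 + 0.25·0.6387) ≈ 0.6707
After a magnetic survey='anomalous': P(ore) = 0.9·0.6707 / (0.9·0.6707 + 0.25·0.3293) ≈ 0.8800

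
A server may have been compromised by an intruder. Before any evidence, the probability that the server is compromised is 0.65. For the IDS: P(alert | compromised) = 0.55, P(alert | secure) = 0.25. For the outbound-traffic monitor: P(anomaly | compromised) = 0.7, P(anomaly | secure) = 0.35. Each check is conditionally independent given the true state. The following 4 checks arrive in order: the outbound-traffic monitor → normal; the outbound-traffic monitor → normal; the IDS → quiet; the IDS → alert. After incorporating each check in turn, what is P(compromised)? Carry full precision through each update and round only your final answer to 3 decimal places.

0.343

Each posterior becomes the prior for the next update.
After the outbound-traffic monitor='normal': P(compromised) = 0.3·0.6500 / (0.3·0.6500 + 0.65·0.3500) ≈ 0.4615
After the outbound-traffic monitor='normal': P(compromised) = 0.3·0.4615 / (0.3·0.4615 + 0.65·0.5385) ≈ 0.2835
After the IDS='quiet': P(compromised) = 0.45·0.2835 / (0.45·0.2835 + 0.75·0.7165) ≈ 0.1918
After the IDS='alert': P(compromised) = 0.55·0.1918 / (0.55·0.1918 + 0.25·0.8082) ≈ 0.3431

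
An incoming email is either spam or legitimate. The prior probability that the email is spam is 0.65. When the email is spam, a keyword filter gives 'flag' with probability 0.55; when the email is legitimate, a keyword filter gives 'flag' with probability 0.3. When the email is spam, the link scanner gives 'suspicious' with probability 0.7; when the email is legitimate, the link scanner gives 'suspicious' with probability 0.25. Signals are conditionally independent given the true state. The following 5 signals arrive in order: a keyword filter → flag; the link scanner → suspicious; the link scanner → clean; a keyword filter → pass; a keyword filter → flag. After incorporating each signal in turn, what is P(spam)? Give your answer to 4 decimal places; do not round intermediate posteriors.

After a keyword filter='flag': P(spam) = 0.55·0.6500 / (0.55·0.6500 + 0.3·0.3500) ≈ 0.7730
After the link scanner='suspicious': P(spam) = 0.7·0.7730 / (0.7·0.7730 + 0.25·0.2270) ≈ 0.9051
After the link scanner='clean': P(spam) = 0.3·0.9051 / (0.3·0.9051 + 0.75·0.0949) ≈ 0.7922
After a keyword filter='pass': P(spam) = 0.45·0.7922 / (0.45·0.7922 + 0.7·0.2078) ≈ 0.7103
After a keyword filter='flag': P(spam) = 0.55·0.7103 / (0.55·0.7103 + 0.3·0.2897) ≈ 0.8180

0.8180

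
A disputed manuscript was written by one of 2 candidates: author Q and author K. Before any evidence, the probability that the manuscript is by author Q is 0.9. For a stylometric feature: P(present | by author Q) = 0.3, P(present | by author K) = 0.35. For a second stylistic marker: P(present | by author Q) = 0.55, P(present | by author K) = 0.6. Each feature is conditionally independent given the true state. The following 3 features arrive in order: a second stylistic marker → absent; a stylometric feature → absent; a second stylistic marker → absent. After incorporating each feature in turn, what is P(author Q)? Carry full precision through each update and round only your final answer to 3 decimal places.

0.925

Apply Bayes' rule sequentially, carrying P(author Q) forward.
After a second stylistic marker='absent': P(author Q) = 0.45·0.9000 / (0.45·0.9000 + 0.4·0.1000) ≈ 0.9101
After a stylometric feature='absent': P(author Q) = 0.7·0.9101 / (0.7·0.9101 + 0.65·0.0899) ≈ 0.9160
After a second stylistic marker='absent': P(author Q) = 0.45·0.9160 / (0.45·0.9160 + 0.4·0.0840) ≈ 0.9246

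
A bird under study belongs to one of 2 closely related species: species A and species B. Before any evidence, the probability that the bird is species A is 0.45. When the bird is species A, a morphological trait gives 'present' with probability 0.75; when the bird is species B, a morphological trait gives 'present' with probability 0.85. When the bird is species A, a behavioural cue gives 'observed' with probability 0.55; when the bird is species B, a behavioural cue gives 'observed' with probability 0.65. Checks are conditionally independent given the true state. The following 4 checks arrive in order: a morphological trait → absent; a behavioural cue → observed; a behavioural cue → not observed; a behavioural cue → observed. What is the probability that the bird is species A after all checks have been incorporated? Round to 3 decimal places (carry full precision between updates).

0.557

After a morphological trait='absent': P(species A) = 0.25·0.4500 / (0.25·0.4500 + 0.15·0.5500) ≈ 0.5769
After a behavioural cue='observed': P(species A) = 0.55·0.5769 / (0.55·0.5769 + 0.65·0.4231) ≈ 0.5357
After a behavioural cue='not observed': P(species A) = 0.45·0.5357 / (0.45·0.5357 + 0.35·0.4643) ≈ 0.5973
After a behavioural cue='observed': P(species A) = 0.55·0.5973 / (0.55·0.5973 + 0.65·0.4027) ≈ 0.5566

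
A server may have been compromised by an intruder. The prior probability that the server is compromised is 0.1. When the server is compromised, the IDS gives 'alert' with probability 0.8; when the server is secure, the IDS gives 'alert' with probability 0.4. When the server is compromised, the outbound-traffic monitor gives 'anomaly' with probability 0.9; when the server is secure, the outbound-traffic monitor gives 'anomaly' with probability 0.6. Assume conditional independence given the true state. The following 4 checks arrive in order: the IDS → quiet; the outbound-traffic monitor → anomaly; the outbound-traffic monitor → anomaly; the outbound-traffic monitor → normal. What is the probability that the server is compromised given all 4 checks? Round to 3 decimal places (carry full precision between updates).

After the IDS='quiet': P(compromised) = 0.2·0.1000 / (0.2·0.1000 + 0.6·0.9000) ≈ 0.0357
After the outbound-traffic monitor='anomaly': P(compromised) = 0.9·0.0357 / (0.9·0.0357 + 0.6·0.9643) ≈ 0.0526
After the outbound-traffic monitor='anomaly': P(compromised) = 0.9·0.0526 / (0.9·0.0526 + 0.6·0.9474) ≈ 0.0769
After the outbound-traffic monitor='normal': P(compromised) = 0.1·0.0769 / (0.1·0.0769 + 0.4·0.9231) ≈ 0.0204

0.020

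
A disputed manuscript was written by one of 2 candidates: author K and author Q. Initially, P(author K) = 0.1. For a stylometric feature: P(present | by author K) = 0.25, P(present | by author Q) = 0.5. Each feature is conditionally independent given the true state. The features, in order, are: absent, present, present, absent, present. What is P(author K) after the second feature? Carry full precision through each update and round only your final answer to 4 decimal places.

Apply Bayes' rule sequentially, carrying P(author K) forward.
After 'absent': P(author K) = 0.75·0.1000 / (0.75·0.1000 + 0.5·0.9000) ≈ 0.1429
After 'present': P(author K) = 0.25·0.1429 / (0.25·0.1429 + 0.5·0.8571) ≈ 0.0769

0.0769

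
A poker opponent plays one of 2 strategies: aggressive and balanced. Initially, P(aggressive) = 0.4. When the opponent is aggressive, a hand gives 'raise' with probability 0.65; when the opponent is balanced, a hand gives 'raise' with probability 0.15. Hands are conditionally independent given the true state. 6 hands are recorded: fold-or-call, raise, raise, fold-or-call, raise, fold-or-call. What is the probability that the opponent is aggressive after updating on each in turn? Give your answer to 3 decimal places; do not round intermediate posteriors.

0.791

Apply Bayes' rule sequentially, carrying P(aggressive) forward.
After 'fold-or-call': P(aggressive) = 0.35·0.4000 / (0.35·0.4000 + 0.85·0.6000) ≈ 0.2154
After 'raise': P(aggressive) = 0.65·0.2154 / (0.65·0.2154 + 0.15·0.7846) ≈ 0.5433
After 'raise': P(aggressive) = 0.65·0.5433 / (0.65·0.5433 + 0.15·0.4567) ≈ 0.8375
After 'fold-or-call': P(aggressive) = 0.35·0.8375 / (0.35·0.8375 + 0.85·0.1625) ≈ 0.6797
After 'raise': P(aggressive) = 0.65·0.6797 / (0.65·0.6797 + 0.15·0.3203) ≈ 0.9019
After 'fold-or-call': P(aggressive) = 0.35·0.9019 / (0.35·0.9019 + 0.85·0.0981) ≈ 0.7911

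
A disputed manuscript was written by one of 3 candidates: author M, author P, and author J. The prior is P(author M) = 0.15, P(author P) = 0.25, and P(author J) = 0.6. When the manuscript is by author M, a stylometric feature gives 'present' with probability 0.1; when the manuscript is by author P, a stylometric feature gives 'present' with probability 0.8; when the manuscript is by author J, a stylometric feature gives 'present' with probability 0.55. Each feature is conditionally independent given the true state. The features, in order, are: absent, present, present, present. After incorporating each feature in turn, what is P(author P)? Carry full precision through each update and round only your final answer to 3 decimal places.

Apply Bayes' rule sequentially, carrying P(author P) forward.
After 'absent': normaliser = 0.9·0.1500 + 0.2·0.2500 + 0.45·0.6000; P(author M) ≈ 0.2967, P(author P) ≈ 0.1099, P(author J) ≈ 0.5934
After 'present': normaliser = 0.1·0.2967 + 0.8·0.1099 + 0.55·0.5934; P(author M) ≈ 0.0668, P(author P) ≈ 0.1980, P(author J) ≈ 0.7351
After 'present': normaliser = 0.1·0.0668 + 0.8·0.1980 + 0.55·0.7351; P(author M) ≈ 0.0117, P(author P) ≈ 0.2782, P(author J) ≈ 0.7101
After 'present': normaliser = 0.1·0.0117 + 0.8·0.2782 + 0.55·0.7101; P(author M) ≈ 0.0019, P(author P) ≈ 0.3623, P(author J) ≈ 0.6358

0.362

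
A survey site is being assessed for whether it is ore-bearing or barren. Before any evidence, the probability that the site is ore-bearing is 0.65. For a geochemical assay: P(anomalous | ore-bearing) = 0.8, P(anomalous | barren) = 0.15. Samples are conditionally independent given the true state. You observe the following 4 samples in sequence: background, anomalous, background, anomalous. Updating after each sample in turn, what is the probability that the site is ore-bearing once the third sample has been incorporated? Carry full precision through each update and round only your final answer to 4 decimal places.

0.3542

After 'background': P(ore) = 0.2·0.6500 / (0.2·0.6500 + 0.85·0.3500) ≈ 0.3041
After 'anomalous': P(ore) = 0.8·0.3041 / (0.8·0.3041 + 0.15·0.6959) ≈ 0.6997
After 'background': P(ore) = 0.2·0.6997 / (0.2·0.6997 + 0.85·0.3003) ≈ 0.3542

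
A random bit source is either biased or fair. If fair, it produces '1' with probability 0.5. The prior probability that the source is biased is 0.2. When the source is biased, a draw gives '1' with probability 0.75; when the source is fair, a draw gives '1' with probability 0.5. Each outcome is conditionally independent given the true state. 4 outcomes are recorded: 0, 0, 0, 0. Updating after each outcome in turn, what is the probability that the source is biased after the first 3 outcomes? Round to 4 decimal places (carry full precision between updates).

After '0': P(biased) = 0.25·0.2000 / (0.25·0.2000 + 0.5·0.8000) ≈ 0.1111
After '0': P(biased) = 0.25·0.1111 / (0.25·0.1111 + 0.5·0.8889) ≈ 0.0588
After '0': P(biased) = 0.25·0.0588 / (0.25·0.0588 + 0.5·0.9412) ≈ 0.0303

0.0303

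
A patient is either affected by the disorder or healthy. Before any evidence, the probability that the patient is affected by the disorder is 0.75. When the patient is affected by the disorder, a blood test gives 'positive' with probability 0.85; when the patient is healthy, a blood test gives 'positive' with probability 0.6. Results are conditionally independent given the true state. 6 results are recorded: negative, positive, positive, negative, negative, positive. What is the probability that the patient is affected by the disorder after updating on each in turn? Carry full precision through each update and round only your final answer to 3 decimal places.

After 'negative': P(affected) = 0.15·0.7500 / (0.15·0.7500 + 0.4·0.2500) ≈ 0.5294
After 'positive': P(affected) = 0.85·0.5294 / (0.85·0.5294 + 0.6·0.4706) ≈ 0.6145
After 'positive': P(affected) = 0.85·0.6145 / (0.85·0.6145 + 0.6·0.3855) ≈ 0.6930
After 'negative': P(affected) = 0.15·0.6930 / (0.15·0.6930 + 0.4·0.3070) ≈ 0.4585
After 'negative': P(affected) = 0.15·0.4585 / (0.15·0.4585 + 0.4·0.5415) ≈ 0.2410
After 'positive': P(affected) = 0.85·0.2410 / (0.85·0.2410 + 0.6·0.7590) ≈ 0.3102

0.310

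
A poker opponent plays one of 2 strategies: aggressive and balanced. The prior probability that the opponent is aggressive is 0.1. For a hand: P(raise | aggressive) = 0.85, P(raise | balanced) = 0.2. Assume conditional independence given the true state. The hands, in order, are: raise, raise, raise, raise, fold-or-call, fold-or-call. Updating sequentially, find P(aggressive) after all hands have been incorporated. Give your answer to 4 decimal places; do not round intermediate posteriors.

After 'raise': P(aggressive) = 0.85·0.1000 / (0.85·0.1000 + 0.2·0.9000) ≈ 0.3208
After 'raise': P(aggressive) = 0.85·0.3208 / (0.85·0.3208 + 0.2·0.6792) ≈ 0.6674
After 'raise': P(aggressive) = 0.85·0.6674 / (0.85·0.6674 + 0.2·0.3326) ≈ 0.8951
After 'raise': P(aggressive) = 0.85·0.8951 / (0.85·0.8951 + 0.2·0.1049) ≈ 0.9732
After 'fold-or-call': P(aggressive) = 0.15·0.9732 / (0.15·0.9732 + 0.8·0.0268) ≈ 0.8717
After 'fold-or-call': P(aggressive) = 0.15·0.8717 / (0.15·0.8717 + 0.8·0.1283) ≈ 0.5603

0.5603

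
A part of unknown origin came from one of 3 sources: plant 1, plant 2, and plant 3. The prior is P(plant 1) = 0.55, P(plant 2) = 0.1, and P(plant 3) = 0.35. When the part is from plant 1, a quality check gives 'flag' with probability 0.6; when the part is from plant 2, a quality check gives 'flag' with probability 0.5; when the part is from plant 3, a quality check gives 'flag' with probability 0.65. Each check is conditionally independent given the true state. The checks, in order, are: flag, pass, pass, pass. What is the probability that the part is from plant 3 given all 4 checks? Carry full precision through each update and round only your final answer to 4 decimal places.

0.2627

Apply Bayes' rule sequentially, carrying P(plant 3) forward.
After 'flag': normaliser = 0.6·0.5500 + 0.5·0.1000 + 0.65·0.3500; P(plant 1) ≈ 0.5432, P(plant 2) ≈ 0.0823, P(plant 3) ≈ 0.3745
After 'pass': normaliser = 0.4·0.5432 + 0.5·0.0823 + 0.35·0.3745; P(plant 1) ≈ 0.5578, P(plant 2) ≈ 0.1057, P(plant 3) ≈ 0.3365
After 'pass': normaliser = 0.4·0.5578 + 0.5·0.1057 + 0.35·0.3365; P(plant 1) ≈ 0.5667, P(plant 2) ≈ 0.1342, P(plant 3) ≈ 0.2991
After 'pass': normaliser = 0.4·0.5667 + 0.5·0.1342 + 0.35·0.2991; P(plant 1) ≈ 0.5689, P(plant 2) ≈ 0.1684, P(plant 3) ≈ 0.2627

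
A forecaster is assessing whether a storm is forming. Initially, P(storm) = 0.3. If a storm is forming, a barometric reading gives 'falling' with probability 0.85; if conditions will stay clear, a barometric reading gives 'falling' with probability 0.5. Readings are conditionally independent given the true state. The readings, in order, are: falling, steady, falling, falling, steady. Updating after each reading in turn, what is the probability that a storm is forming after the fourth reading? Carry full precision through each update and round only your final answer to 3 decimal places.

0.387

After 'falling': P(storm) = 0.85·0.3000 / (0.85·0.3000 + 0.5·0.7000) ≈ 0.4215
After 'steady': P(storm) = 0.15·0.4215 / (0.15·0.4215 + 0.5·0.5785) ≈ 0.1794
After 'falling': P(storm) = 0.85·0.1794 / (0.85·0.1794 + 0.5·0.8206) ≈ 0.2709
After 'falling': P(storm) = 0.85·0.2709 / (0.85·0.2709 + 0.5·0.7291) ≈ 0.3871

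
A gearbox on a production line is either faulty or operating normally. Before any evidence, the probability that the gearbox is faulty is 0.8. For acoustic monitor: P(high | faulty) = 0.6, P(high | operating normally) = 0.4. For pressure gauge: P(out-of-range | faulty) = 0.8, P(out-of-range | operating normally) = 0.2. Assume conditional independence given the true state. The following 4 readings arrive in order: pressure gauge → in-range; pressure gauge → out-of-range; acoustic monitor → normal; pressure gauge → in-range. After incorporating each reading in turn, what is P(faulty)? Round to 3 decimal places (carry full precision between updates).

0.400

After pressure gauge='in-range': P(faulty) = 0.2·0.8000 / (0.2·0.8000 + 0.8·0.2000) ≈ 0.5000
After pressure gauge='out-of-range': P(faulty) = 0.8·0.5000 / (0.8·0.5000 + 0.2·0.5000) ≈ 0.8000
After acoustic monitor='normal': P(faulty) = 0.4·0.8000 / (0.4·0.8000 + 0.6·0.2000) ≈ 0.7273
After pressure gauge='in-range': P(faulty) = 0.2·0.7273 / (0.2·0.7273 + 0.8·0.2727) ≈ 0.4000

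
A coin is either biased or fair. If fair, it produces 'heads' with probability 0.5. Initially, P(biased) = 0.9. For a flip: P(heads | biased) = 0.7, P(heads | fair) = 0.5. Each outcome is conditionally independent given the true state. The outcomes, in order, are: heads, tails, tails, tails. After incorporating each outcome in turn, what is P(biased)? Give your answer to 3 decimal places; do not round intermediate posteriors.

After 'heads': P(biased) = 0.7·0.9000 / (0.7·0.9000 + 0.5·0.1000) ≈ 0.9265
After 'tails': P(biased) = 0.3·0.9265 / (0.3·0.9265 + 0.5·0.0735) ≈ 0.8832
After 'tails': P(biased) = 0.3·0.8832 / (0.3·0.8832 + 0.5·0.1168) ≈ 0.8194
After 'tails': P(biased) = 0.3·0.8194 / (0.3·0.8194 + 0.5·0.1806) ≈ 0.7313

0.731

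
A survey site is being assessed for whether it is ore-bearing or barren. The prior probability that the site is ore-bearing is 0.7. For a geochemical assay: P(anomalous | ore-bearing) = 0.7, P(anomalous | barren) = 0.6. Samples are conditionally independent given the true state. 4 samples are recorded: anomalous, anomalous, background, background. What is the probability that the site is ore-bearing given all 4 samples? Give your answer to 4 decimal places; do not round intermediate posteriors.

Apply Bayes' rule sequentially, carrying P(ore) forward.
After 'anomalous': P(ore) = 0.7·0.7000 / (0.7·0.7000 + 0.6·0.3000) ≈ 0.7313
After 'anomalous': P(ore) = 0.7·0.7313 / (0.7·0.7313 + 0.6·0.2687) ≈ 0.7605
After 'background': P(ore) = 0.3·0.7605 / (0.3·0.7605 + 0.4·0.2395) ≈ 0.7043
After 'background': P(ore) = 0.3·0.7043 / (0.3·0.7043 + 0.4·0.2957) ≈ 0.6411

0.6411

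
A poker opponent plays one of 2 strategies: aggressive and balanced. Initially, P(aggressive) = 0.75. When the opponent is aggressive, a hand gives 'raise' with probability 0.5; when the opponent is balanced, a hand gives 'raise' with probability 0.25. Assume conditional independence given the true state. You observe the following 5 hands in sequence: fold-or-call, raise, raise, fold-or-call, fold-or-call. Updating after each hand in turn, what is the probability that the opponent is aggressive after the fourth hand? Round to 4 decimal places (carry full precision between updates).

After 'fold-or-call': P(aggressive) = 0.5·0.7500 / (0.5·0.7500 + 0.75·0.2500) ≈ 0.6667
After 'raise': P(aggressive) = 0.5·0.6667 / (0.5·0.6667 + 0.25·0.3333) ≈ 0.8000
After 'raise': P(aggressive) = 0.5·0.8000 / (0.5·0.8000 + 0.25·0.2000) ≈ 0.8889
After 'fold-or-call': P(aggressive) = 0.5·0.8889 / (0.5·0.8889 + 0.75·0.1111) ≈ 0.8421

0.8421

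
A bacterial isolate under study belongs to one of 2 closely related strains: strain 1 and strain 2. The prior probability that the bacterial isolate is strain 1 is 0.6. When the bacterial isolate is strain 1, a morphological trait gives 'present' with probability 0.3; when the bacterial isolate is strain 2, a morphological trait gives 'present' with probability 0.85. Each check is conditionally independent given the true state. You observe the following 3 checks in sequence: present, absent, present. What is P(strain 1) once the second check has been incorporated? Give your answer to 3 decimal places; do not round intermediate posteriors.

Each posterior becomes the prior for the next update.
After 'present': P(strain 1) = 0.3·0.6000 / (0.3·0.6000 + 0.85·0.4000) ≈ 0.3462
After 'absent': P(strain 1) = 0.7·0.3462 / (0.7·0.3462 + 0.15·0.6538) ≈ 0.7119

0.712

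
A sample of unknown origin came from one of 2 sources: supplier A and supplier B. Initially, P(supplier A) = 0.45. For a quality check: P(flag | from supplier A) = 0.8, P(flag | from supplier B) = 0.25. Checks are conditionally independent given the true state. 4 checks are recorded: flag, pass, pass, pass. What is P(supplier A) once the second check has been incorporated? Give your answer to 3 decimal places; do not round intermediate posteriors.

0.411

After 'flag': P(supplier A) = 0.8·0.4500 / (0.8·0.4500 + 0.25·0.5500) ≈ 0.7236
After 'pass': P(supplier A) = 0.2·0.7236 / (0.2·0.7236 + 0.75·0.2764) ≈ 0.4111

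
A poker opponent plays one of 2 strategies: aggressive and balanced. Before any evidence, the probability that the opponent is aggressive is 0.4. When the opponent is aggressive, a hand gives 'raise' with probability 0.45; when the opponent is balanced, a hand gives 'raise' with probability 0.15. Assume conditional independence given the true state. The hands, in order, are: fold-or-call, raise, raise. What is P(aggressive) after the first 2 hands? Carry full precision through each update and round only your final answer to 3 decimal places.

0.564

After 'fold-or-call': P(aggressive) = 0.55·0.4000 / (0.55·0.4000 + 0.85·0.6000) ≈ 0.3014
After 'raise': P(aggressive) = 0.45·0.3014 / (0.45·0.3014 + 0.15·0.6986) ≈ 0.5641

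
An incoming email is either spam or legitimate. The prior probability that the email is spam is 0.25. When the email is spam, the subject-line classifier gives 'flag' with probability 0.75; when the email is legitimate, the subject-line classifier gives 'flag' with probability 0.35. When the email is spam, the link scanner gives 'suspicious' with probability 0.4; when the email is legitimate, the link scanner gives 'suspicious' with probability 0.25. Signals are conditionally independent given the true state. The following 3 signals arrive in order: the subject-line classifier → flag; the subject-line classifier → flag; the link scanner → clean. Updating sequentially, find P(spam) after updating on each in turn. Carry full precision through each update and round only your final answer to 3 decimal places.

0.550

Each posterior becomes the prior for the next update.
After the subject-line classifier='flag': P(spam) = 0.75·0.2500 / (0.75·0.2500 + 0.35·0.7500) ≈ 0.4167
After the subject-line classifier='flag': P(spam) = 0.75·0.4167 / (0.75·0.4167 + 0.35·0.5833) ≈ 0.6048
After the link scanner='clean': P(spam) = 0.6·0.6048 / (0.6·0.6048 + 0.75·0.3952) ≈ 0.5505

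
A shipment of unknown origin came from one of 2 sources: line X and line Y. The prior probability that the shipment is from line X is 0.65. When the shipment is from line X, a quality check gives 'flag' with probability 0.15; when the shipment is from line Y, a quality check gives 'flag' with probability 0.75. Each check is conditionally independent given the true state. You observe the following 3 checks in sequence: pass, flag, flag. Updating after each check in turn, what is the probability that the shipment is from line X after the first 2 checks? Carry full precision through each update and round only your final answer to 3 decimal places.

Apply Bayes' rule sequentially, carrying P(line X) forward.
After 'pass': P(line X) = 0.85·0.6500 / (0.85·0.6500 + 0.25·0.3500) ≈ 0.8633
After 'flag': P(line X) = 0.15·0.8633 / (0.15·0.8633 + 0.75·0.1367) ≈ 0.5581

0.558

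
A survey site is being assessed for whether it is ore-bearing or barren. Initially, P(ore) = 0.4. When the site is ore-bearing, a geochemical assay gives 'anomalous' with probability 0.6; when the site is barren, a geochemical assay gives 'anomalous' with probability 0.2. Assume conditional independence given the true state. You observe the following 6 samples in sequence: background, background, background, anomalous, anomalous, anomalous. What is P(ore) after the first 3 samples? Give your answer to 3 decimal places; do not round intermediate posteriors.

0.077

After 'background': P(ore) = 0.4·0.4000 / (0.4·0.4000 + 0.8·0.6000) ≈ 0.2500
After 'background': P(ore) = 0.4·0.2500 / (0.4·0.2500 + 0.8·0.7500) ≈ 0.1429
After 'background': P(ore) = 0.4·0.1429 / (0.4·0.1429 + 0.8·0.8571) ≈ 0.0769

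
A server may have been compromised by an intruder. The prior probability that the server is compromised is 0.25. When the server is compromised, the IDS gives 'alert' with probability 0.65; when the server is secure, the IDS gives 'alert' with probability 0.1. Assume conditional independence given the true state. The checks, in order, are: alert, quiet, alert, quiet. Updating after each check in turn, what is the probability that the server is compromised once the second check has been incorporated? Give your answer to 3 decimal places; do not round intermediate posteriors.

0.457

Apply Bayes' rule sequentially, carrying P(compromised) forward.
After 'alert': P(compromised) = 0.65·0.2500 / (0.65·0.2500 + 0.1·0.7500) ≈ 0.6842
After 'quiet': P(compromised) = 0.35·0.6842 / (0.35·0.6842 + 0.9·0.3158) ≈ 0.4573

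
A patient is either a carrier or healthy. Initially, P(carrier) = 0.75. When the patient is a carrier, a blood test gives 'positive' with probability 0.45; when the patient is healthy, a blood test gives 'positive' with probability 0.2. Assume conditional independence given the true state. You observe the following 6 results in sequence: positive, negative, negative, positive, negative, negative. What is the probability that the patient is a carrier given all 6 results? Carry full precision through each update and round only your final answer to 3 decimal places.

0.772

After 'positive': P(carrier) = 0.45·0.7500 / (0.45·0.7500 + 0.2·0.2500) ≈ 0.8710
After 'negative': P(carrier) = 0.55·0.8710 / (0.55·0.8710 + 0.8·0.1290) ≈ 0.8227
After 'negative': P(carrier) = 0.55·0.8227 / (0.55·0.8227 + 0.8·0.1773) ≈ 0.7614
After 'positive': P(carrier) = 0.45·0.7614 / (0.45·0.7614 + 0.2·0.2386) ≈ 0.8777
After 'negative': P(carrier) = 0.55·0.8777 / (0.55·0.8777 + 0.8·0.1223) ≈ 0.8315
After 'negative': P(carrier) = 0.55·0.8315 / (0.55·0.8315 + 0.8·0.1685) ≈ 0.7724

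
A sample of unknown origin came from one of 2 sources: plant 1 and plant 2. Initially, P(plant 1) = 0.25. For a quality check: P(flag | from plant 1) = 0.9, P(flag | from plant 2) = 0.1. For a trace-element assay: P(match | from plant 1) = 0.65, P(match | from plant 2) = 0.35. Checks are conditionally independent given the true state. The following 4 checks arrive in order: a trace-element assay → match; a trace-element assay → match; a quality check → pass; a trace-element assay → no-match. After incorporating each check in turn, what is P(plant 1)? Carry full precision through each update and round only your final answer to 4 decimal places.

After a trace-element assay='match': P(plant 1) = 0.65·0.2500 / (0.65·0.2500 + 0.35·0.7500) ≈ 0.3824
After a trace-element assay='match': P(plant 1) = 0.65·0.3824 / (0.65·0.3824 + 0.35·0.6176) ≈ 0.5348
After a quality check='pass': P(plant 1) = 0.1·0.5348 / (0.1·0.5348 + 0.9·0.4652) ≈ 0.1133
After a trace-element assay='no-match': P(plant 1) = 0.35·0.1133 / (0.35·0.1133 + 0.65·0.8867) ≈ 0.0644

0.0644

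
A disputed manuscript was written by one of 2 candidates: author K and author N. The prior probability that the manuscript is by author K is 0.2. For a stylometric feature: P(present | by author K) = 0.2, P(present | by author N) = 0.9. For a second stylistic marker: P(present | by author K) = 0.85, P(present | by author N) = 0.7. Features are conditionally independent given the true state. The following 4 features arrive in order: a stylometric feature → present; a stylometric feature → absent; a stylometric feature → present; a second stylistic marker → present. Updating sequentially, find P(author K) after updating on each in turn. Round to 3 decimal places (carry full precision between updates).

After a stylometric feature='present': P(author K) = 0.2·0.2000 / (0.2·0.2000 + 0.9·0.8000) ≈ 0.0526
After a stylometric feature='absent': P(author K) = 0.8·0.0526 / (0.8·0.0526 + 0.1·0.9474) ≈ 0.3077
After a stylometric feature='present': P(author K) = 0.2·0.3077 / (0.2·0.3077 + 0.9·0.6923) ≈ 0.0899
After a second stylistic marker='present': P(author K) = 0.85·0.0899 / (0.85·0.0899 + 0.7·0.9101) ≈ 0.1071

0.107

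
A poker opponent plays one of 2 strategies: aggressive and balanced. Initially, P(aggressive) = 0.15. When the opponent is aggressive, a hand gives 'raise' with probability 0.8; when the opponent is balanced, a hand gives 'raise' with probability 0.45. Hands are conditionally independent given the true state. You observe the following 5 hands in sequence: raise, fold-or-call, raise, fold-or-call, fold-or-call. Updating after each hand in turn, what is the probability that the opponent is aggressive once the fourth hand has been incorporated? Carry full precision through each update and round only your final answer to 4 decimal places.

After 'raise': P(aggressive) = 0.8·0.1500 / (0.8·0.1500 + 0.45·0.8500) ≈ 0.2388
After 'fold-or-call': P(aggressive) = 0.2·0.2388 / (0.2·0.2388 + 0.55·0.7612) ≈ 0.1024
After 'raise': P(aggressive) = 0.8·0.1024 / (0.8·0.1024 + 0.45·0.8976) ≈ 0.1686
After 'fold-or-call': P(aggressive) = 0.2·0.1686 / (0.2·0.1686 + 0.55·0.8314) ≈ 0.0687

0.0687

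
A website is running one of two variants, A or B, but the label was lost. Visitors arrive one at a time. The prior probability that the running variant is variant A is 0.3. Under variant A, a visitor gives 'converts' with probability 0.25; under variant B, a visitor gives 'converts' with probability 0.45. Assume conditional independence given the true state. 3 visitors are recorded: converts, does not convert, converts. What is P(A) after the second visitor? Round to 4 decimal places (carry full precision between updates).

0.2451

Each posterior becomes the prior for the next update.
After 'converts': P(A) = 0.25·0.3000 / (0.25·0.3000 + 0.45·0.7000) ≈ 0.1923
After 'does not convert': P(A) = 0.75·0.1923 / (0.75·0.1923 + 0.55·0.8077) ≈ 0.2451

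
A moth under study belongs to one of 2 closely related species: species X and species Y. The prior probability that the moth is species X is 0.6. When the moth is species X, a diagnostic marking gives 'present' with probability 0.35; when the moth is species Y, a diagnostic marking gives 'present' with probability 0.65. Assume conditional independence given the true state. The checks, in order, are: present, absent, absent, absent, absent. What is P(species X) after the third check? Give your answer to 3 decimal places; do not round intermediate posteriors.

0.736

After 'present': P(species X) = 0.35·0.6000 / (0.35·0.6000 + 0.65·0.4000) ≈ 0.4468
After 'absent': P(species X) = 0.65·0.4468 / (0.65·0.4468 + 0.35·0.5532) ≈ 0.6000
After 'absent': P(species X) = 0.65·0.6000 / (0.65·0.6000 + 0.35·0.4000) ≈ 0.7358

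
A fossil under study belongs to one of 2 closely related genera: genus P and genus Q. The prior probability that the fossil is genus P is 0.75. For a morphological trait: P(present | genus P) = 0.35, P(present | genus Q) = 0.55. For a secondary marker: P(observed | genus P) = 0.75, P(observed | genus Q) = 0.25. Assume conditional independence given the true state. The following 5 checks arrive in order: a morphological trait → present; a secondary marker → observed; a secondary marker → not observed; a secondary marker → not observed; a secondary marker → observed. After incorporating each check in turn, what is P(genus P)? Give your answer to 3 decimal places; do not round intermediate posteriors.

0.656

After a morphological trait='present': P(genus P) = 0.35·0.7500 / (0.35·0.7500 + 0.55·0.2500) ≈ 0.6562
After a secondary marker='observed': P(genus P) = 0.75·0.6562 / (0.75·0.6562 + 0.25·0.3438) ≈ 0.8514
After a secondary marker='not observed': P(genus P) = 0.25·0.8514 / (0.25·0.8514 + 0.75·0.1486) ≈ 0.6562
After a secondary marker='not observed': P(genus P) = 0.25·0.6562 / (0.25·0.6562 + 0.75·0.3438) ≈ 0.3889
After a secondary marker='observed': P(genus P) = 0.75·0.3889 / (0.75·0.3889 + 0.25·0.6111) ≈ 0.6562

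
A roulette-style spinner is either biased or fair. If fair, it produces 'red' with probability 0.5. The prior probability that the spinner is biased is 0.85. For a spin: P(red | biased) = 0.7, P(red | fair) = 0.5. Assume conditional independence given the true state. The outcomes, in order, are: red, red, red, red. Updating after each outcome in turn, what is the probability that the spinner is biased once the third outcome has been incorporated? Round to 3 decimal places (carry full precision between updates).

After 'red': P(biased) = 0.7·0.8500 / (0.7·0.8500 + 0.5·0.1500) ≈ 0.8881
After 'red': P(biased) = 0.7·0.8881 / (0.7·0.8881 + 0.5·0.1119) ≈ 0.9174
After 'red': P(biased) = 0.7·0.9174 / (0.7·0.9174 + 0.5·0.0826) ≈ 0.9396

0.940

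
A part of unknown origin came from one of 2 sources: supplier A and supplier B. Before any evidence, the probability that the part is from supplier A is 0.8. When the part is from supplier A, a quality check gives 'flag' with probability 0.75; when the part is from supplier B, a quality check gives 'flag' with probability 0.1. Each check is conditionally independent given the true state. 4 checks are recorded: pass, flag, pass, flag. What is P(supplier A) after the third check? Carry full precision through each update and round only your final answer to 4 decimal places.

0.6983

After 'pass': P(supplier A) = 0.25·0.8000 / (0.25·0.8000 + 0.9·0.2000) ≈ 0.5263
After 'flag': P(supplier A) = 0.75·0.5263 / (0.75·0.5263 + 0.1·0.4737) ≈ 0.8929
After 'pass': P(supplier A) = 0.25·0.8929 / (0.25·0.8929 + 0.9·0.1071) ≈ 0.6983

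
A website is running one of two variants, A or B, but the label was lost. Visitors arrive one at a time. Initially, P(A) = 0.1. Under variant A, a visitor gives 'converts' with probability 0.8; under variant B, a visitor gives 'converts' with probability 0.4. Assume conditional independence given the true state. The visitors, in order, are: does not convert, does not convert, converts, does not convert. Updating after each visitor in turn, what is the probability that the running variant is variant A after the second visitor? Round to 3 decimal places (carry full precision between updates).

0.012

After 'does not convert': P(A) = 0.2·0.1000 / (0.2·0.1000 + 0.6·0.9000) ≈ 0.0357
After 'does not convert': P(A) = 0.2·0.0357 / (0.2·0.0357 + 0.6·0.9643) ≈ 0.0122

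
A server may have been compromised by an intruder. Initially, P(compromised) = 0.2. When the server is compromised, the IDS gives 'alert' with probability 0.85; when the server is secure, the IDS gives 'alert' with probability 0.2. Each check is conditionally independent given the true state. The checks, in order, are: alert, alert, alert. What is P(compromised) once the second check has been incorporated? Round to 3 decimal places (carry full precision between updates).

0.819

After 'alert': P(compromised) = 0.85·0.2000 / (0.85·0.2000 + 0.2·0.8000) ≈ 0.5152
After 'alert': P(compromised) = 0.85·0.5152 / (0.85·0.5152 + 0.2·0.4848) ≈ 0.8187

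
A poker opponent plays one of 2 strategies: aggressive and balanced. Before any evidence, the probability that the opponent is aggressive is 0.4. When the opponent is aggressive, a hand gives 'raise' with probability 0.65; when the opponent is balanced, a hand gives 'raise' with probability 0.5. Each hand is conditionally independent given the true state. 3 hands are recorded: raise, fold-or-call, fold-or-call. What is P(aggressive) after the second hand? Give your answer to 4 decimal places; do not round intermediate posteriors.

Apply Bayes' rule sequentially, carrying P(aggressive) forward.
After 'raise': P(aggressive) = 0.65·0.4000 / (0.65·0.4000 + 0.5·0.6000) ≈ 0.4643
After 'fold-or-call': P(aggressive) = 0.35·0.4643 / (0.35·0.4643 + 0.5·0.5357) ≈ 0.3776

0.3776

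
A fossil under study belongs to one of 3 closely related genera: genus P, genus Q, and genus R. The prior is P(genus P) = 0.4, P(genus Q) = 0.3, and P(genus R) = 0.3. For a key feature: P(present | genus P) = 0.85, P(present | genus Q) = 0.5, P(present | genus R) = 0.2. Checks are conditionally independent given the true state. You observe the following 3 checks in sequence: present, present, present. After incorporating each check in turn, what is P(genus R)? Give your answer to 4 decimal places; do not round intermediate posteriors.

0.0084

After 'present': normaliser = 0.85·0.4000 + 0.5·0.3000 + 0.2·0.3000; P(genus P) ≈ 0.6182, P(genus Q) ≈ 0.2727, P(genus R) ≈ 0.1091
After 'present': normaliser = 0.85·0.6182 + 0.5·0.2727 + 0.2·0.1091; P(genus P) ≈ 0.7686, P(genus Q) ≈ 0.1995, P(genus R) ≈ 0.0319
After 'present': normaliser = 0.85·0.7686 + 0.5·0.1995 + 0.2·0.0319; P(genus P) ≈ 0.8603, P(genus Q) ≈ 0.1313, P(genus R) ≈ 0.0084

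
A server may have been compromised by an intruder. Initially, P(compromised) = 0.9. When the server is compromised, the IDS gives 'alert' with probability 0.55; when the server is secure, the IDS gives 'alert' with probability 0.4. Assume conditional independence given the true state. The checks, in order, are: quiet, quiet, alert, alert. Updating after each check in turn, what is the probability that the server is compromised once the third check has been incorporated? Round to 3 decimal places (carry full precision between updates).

After 'quiet': P(compromised) = 0.45·0.9000 / (0.45·0.9000 + 0.6·0.1000) ≈ 0.8710
After 'quiet': P(compromised) = 0.45·0.8710 / (0.45·0.8710 + 0.6·0.1290) ≈ 0.8351
After 'alert': P(compromised) = 0.55·0.8351 / (0.55·0.8351 + 0.4·0.1649) ≈ 0.8744

0.874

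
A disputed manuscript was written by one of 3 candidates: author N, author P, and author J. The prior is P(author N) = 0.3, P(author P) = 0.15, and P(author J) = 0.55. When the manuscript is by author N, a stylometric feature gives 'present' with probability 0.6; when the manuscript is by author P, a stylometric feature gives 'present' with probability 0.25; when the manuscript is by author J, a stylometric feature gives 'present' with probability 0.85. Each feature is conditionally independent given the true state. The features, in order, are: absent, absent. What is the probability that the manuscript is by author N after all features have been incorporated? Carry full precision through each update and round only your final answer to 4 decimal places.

After 'absent': normaliser = 0.4·0.3000 + 0.75·0.1500 + 0.15·0.5500; P(author N) ≈ 0.3810, P(author P) ≈ 0.3571, P(author J) ≈ 0.2619
After 'absent': normaliser = 0.4·0.3810 + 0.75·0.3571 + 0.15·0.2619; P(author N) ≈ 0.3316, P(author P) ≈ 0.5829, P(author J) ≈ 0.0855

0.3316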